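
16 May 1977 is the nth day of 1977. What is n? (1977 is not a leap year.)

136

Days in months before May: 31 + 28 + 31 + 30 = 120.
Plus 16 days into May → day 136.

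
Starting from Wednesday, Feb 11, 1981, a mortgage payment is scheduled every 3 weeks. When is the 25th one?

Jun 30, 1982

The 25th occurrence is 24 intervals after the first: 24 × 21 = 504 days after Feb 11, 1981.
Feb has 28 days — 17 days to the end of Feb leaves 487.
From end of Feb to end of 1981 is 306 days (181 left).
Jan has 31 days (150 left).
Feb has 28 days (122 left).
Mar has 31 days (91 left).
Apr has 30 days (61 left).
May has 31 days (30 left).
30 days into Jun → Jun 30, 1982.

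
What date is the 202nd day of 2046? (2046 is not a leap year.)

2046-07-21

January has 31 days (202 − 31 = 171 remain).
February has 28 days (171 − 28 = 143 remain).
March has 31 days (143 − 31 = 112 remain).
April has 30 days (112 − 30 = 82 remain).
May has 31 days (82 − 31 = 51 remain).
June has 30 days (51 − 30 = 21 remain).
21 into July → July 21.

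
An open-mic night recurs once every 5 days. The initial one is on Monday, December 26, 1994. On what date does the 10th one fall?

February 9, 1995

The 10th occurrence is 9 intervals after the first: 9 × 5 = 45 days after December 26, 1994.
December has 31 days — 5 days to the end of December leaves 40.
January has 31 days (9 left).
9 days into February → February 9, 1995.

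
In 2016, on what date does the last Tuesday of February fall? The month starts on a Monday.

23 February 2016

February 2016 begins on a Monday, so the first Tuesday is February 2 (1 day later).
February 2016 has 29 days. Adding weeks: 2, 9, 16, 23 — the last one ≤ 29 is the 23rd.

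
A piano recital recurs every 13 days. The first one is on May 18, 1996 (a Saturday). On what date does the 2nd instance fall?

May 31, 1996

The 2nd occurrence is 1 interval after the first: 1 × 13 = 13 days after May 18, 1996.
13 days later is May 31, 1996.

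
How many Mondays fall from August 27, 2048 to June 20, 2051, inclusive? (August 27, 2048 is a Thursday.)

147

August 27, 2048 is a Thursday; the first Monday on or after it is August 31, 2048 (4 days later).
From August 31, 2048 to June 20, 2051: 122 + 365 + 365 + 171 = 1023 days (rest of 2048, 2049, 2050, to June 20, 2051 in 2051).
1023 ÷ 7 = 146 full weeks with remainder 1, so 146 more Mondays after the first → 147.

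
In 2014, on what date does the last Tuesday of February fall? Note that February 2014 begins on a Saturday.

February 2014 begins on a Saturday, so the first Tuesday is February 4 (3 days later).
February 2014 has 28 days. Adding weeks: 4, 11, 18, 25 — the last one ≤ 28 is the 25th.

February 25, 2014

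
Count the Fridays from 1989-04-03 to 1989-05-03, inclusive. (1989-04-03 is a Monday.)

4

1989-04-03 is a Monday; the first Friday on or after it is 1989-04-07 (4 days later).
From 1989-04-07 to 1989-05-03: 23 + 3 = 26 days (rest of April, May).
26 ÷ 7 = 3 full weeks with remainder 5, so 3 more Fridays after the first → 4.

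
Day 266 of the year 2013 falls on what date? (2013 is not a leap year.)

Jan has 31 days (266 − 31 = 235 remain).
Feb has 28 days (235 − 28 = 207 remain).
Mar has 31 days (207 − 31 = 176 remain).
Apr has 30 days (176 − 30 = 146 remain).
May has 31 days (146 − 31 = 115 remain).
Jun has 30 days (115 − 30 = 85 remain).
Jul has 31 days (85 − 31 = 54 remain).
Aug has 31 days (54 − 31 = 23 remain).
23 into Sep → Sep 23.

Sep 23, 2013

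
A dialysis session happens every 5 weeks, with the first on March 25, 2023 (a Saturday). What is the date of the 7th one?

The 7th occurrence is 6 intervals after the first: 6 × 35 = 210 days after March 25, 2023.
March has 31 days — 6 days to the end of March leaves 204.
April has 30 days (174 left).
May has 31 days (143 left).
June has 30 days (113 left).
July has 31 days (82 left).
August has 31 days (51 left).
September has 30 days (21 left).
21 days into October → October 21, 2023.

October 21, 2023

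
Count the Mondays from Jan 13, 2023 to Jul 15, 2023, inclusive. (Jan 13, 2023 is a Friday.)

Jan 13, 2023 is a Friday; the first Monday on or after it is Jan 16, 2023 (3 days later).
From Jan 16, 2023 to Jul 15, 2023: 15 + 28 + 31 + 30 + 31 + 30 + 15 = 180 days (rest of Jan, Feb, Mar, Apr, May, Jun, Jul).
180 ÷ 7 = 25 full weeks with remainder 5, so 25 more Mondays after the first → 26.

26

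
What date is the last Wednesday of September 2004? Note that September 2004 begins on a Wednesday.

September 2004 begins on a Wednesday, so the first Wednesday is September 1.
September 2004 has 30 days. Adding weeks: 1, 8, 15, 22, 29 — the last one ≤ 30 is the 29th.

29 September 2004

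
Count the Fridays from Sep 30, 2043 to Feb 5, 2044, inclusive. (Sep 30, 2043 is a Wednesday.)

19

Sep 30, 2043 is a Wednesday; the first Friday on or after it is Oct 2, 2043 (2 days later).
From Oct 2, 2043 to Feb 5, 2044: 29 + 30 + 31 + 31 + 5 = 126 days (rest of Oct, Nov, Dec, Jan, Feb).
126 ÷ 7 = 18 full weeks with remainder 0, so 18 more Fridays after the first → 19.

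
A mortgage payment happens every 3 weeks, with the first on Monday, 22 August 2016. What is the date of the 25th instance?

8 January 2018

The 25th occurrence is 24 intervals after the first: 24 × 21 = 504 days after 22 August 2016.
August has 31 days — 9 days to the end of August leaves 495.
From end of August to end of 2016 is 122 days (373 left).
2017 has 365 days (8 left).
8 days into January → 8 January 2018.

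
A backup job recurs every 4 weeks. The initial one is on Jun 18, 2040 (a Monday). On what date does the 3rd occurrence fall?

Aug 13, 2040

The 3rd occurrence is 2 intervals after the first: 2 × 28 = 56 days after Jun 18, 2040.
Jun has 30 days — 12 days to the end of Jun leaves 44.
Jul has 31 days (13 left).
13 days into Aug → Aug 13, 2040.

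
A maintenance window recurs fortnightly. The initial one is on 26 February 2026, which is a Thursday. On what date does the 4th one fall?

The 4th occurrence is 3 intervals after the first: 3 × 14 = 42 days after 26 February 2026.
February has 28 days — 2 days to the end of February leaves 40.
March has 31 days (9 left).
9 days into April → 9 April 2026.

9 April 2026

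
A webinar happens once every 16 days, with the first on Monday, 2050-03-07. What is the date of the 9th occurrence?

The 9th occurrence is 8 intervals after the first: 8 × 16 = 128 days after 2050-03-07.
March has 31 days — 24 days to the end of March leaves 104.
April has 30 days (74 left).
May has 31 days (43 left).
June has 30 days (13 left).
13 days into July → 2050-07-13.

2050-07-13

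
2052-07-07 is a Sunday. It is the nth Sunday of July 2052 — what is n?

1st

Day 7 falls in week ⌈7/7⌉ of the month.
Days 1–7 hold the 1st Sunday, 8–14 the 2nd, 15–21 the 3rd, 22–28 the 4th, 29–31 the 5th.
7 is in the range for the 1st.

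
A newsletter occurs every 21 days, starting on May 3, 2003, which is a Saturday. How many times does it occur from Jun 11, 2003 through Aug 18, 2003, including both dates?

4

Occurrences land 21·i days after May 3, 2003 for i = 0, 1, 2, …
Jun 11, 2003 is 39 days after the start; 39 ÷ 21 = 1 remainder 18; since the remainder is 18, round up to i = 2. First occurrence in the window: #3 on Jun 14, 2003 (2×21 = 42 days in).
Aug 18, 2003 is 107 days after the start; 107 ÷ 21 = 5 remainder 2. Last occurrence in the window: #6 on Aug 16, 2003.
Occurrences #3 through #6: 4 in total.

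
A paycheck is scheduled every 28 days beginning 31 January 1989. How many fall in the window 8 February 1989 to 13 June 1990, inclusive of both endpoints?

17

Occurrences land 28·i days after 31 January 1989 for i = 0, 1, 2, …
8 February 1989 is 8 days after the start; 8 ÷ 28 = 0 remainder 8; since the remainder is 8, round up to i = 1. First occurrence in the window: #2 on 28 February 1989 (1×28 = 28 days in).
13 June 1990 is 498 days after the start; 498 ÷ 28 = 17 remainder 22. Last occurrence in the window: #18 on 22 May 1990.
Occurrences #2 through #18: 17 in total.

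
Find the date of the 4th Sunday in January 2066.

The first Sunday of January 2066 is January 3.
The 4th Sunday is 3 weeks later: 3 + 21 = 24.

2066-01-24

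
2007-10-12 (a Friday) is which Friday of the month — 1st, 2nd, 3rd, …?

Day 12 falls in week ⌈12/7⌉ of the month.
Days 1–7 hold the 1st Friday, 8–14 the 2nd, 15–21 the 3rd, 22–28 the 4th, 29–31 the 5th.
12 is in the range for the 2nd.

2nd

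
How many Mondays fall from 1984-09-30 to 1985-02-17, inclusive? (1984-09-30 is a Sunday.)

1984-09-30 is a Sunday; the first Monday on or after it is 1984-10-01 (1 day later).
From 1984-10-01 to 1985-02-17: 30 + 30 + 31 + 31 + 17 = 139 days (rest of October, November, December, January, February).
139 ÷ 7 = 19 full weeks with remainder 6, so 19 more Mondays after the first → 20.

20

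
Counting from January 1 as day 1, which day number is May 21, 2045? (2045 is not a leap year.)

141

Days in months before May: 31 + 28 + 31 + 30 = 120.
Plus 21 days into May → day 141.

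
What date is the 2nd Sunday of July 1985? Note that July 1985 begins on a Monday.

1985-07-14

July 1985 begins on a Monday, so the first Sunday is July 7 (6 days later).
The 2nd Sunday is 1 weeks later: 7 + 7 = 14.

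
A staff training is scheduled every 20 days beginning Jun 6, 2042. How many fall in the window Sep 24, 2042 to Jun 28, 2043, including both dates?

14

Occurrences land 20·i days after Jun 6, 2042 for i = 0, 1, 2, …
Sep 24, 2042 is 110 days after the start; 110 ÷ 20 = 5 remainder 10; since the remainder is 10, round up to i = 6. First occurrence in the window: #7 on Oct 4, 2042 (6×20 = 120 days in).
Jun 28, 2043 is 387 days after the start; 387 ÷ 20 = 19 remainder 7. Last occurrence in the window: #20 on Jun 21, 2043.
Occurrences #7 through #20: 14 in total.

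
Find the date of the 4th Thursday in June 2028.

June 2028 begins on a Thursday, so the first Thursday is June 1.
The 4th Thursday is 3 weeks later: 1 + 21 = 22.

22 June 2028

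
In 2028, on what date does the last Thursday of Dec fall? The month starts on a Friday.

Dec 28, 2028

Dec 2028 begins on a Friday, so the first Thursday is Dec 7 (6 days later).
Dec 2028 has 31 days. Adding weeks: 7, 14, 21, 28 — the last one ≤ 31 is the 28th.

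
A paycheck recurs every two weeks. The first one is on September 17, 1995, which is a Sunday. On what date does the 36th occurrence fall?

The 36th occurrence is 35 intervals after the first: 35 × 14 = 490 days after September 17, 1995.
September has 30 days — 13 days to the end of September leaves 477.
From end of September to end of 1995 is 92 days (385 left).
1996 has 366 days (19 left).
19 days into January → January 19, 1997.

January 19, 1997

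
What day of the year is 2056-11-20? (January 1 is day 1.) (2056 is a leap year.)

Days in months before November: 31 + 29 + 31 + 30 + 31 + 30 + 31 + 31 + 30 + 31 = 305.
Plus 20 days into November → day 325.

325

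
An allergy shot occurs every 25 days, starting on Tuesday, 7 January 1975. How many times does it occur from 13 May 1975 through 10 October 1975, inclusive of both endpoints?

6

Occurrences land 25·i days after 7 January 1975 for i = 0, 1, 2, …
13 May 1975 is 126 days after the start; 126 ÷ 25 = 5 remainder 1; since the remainder is 1, round up to i = 6. First occurrence in the window: #7 on 6 June 1975 (6×25 = 150 days in).
10 October 1975 is 276 days after the start; 276 ÷ 25 = 11 remainder 1. Last occurrence in the window: #12 on 9 October 1975.
Occurrences #7 through #12: 6 in total.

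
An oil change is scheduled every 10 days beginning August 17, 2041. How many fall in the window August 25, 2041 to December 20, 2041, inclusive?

12

Occurrences land 10·i days after August 17, 2041 for i = 0, 1, 2, …
August 25, 2041 is 8 days after the start; 8 ÷ 10 = 0 remainder 8; since the remainder is 8, round up to i = 1. First occurrence in the window: #2 on August 27, 2041 (1×10 = 10 days in).
December 20, 2041 is 125 days after the start; 125 ÷ 10 = 12 remainder 5. Last occurrence in the window: #13 on December 15, 2041.
Occurrences #2 through #13: 12 in total.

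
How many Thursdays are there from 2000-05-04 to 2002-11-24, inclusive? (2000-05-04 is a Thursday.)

2000-05-04 is a Thursday; the first Thursday on or after it is 2000-05-04.
From 2000-05-04 to 2002-11-24: 241 + 365 + 328 = 934 days (rest of 2000, 2001, to 2002-11-24 in 2002).
934 ÷ 7 = 133 full weeks with remainder 3, so 133 more Thursdays after the first → 134.

134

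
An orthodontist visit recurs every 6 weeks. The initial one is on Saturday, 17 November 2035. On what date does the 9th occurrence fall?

The 9th occurrence is 8 intervals after the first: 8 × 42 = 336 days after 17 November 2035.
November has 30 days — 13 days to the end of November leaves 323.
December has 31 days (292 left).
January has 31 days (261 left).
February has 29 days (232 left).
March has 31 days (201 left).
April has 30 days (171 left).
May has 31 days (140 left).
June has 30 days (110 left).
July has 31 days (79 left).
August has 31 days (48 left).
September has 30 days (18 left).
18 days into October → 18 October 2036.

18 October 2036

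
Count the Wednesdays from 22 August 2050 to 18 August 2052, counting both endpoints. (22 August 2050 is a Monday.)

104

22 August 2050 is a Monday; the first Wednesday on or after it is 24 August 2050 (2 days later).
From 24 August 2050 to 18 August 2052: 129 + 365 + 231 = 725 days (rest of 2050, 2051, to 18 August 2052 in 2052).
725 ÷ 7 = 103 full weeks with remainder 4, so 103 more Wednesdays after the first → 104.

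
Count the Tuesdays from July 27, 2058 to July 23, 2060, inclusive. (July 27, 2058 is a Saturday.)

104

July 27, 2058 is a Saturday; the first Tuesday on or after it is July 30, 2058 (3 days later).
From July 30, 2058 to July 23, 2060: 154 + 365 + 205 = 724 days (rest of 2058, 2059, to July 23, 2060 in 2060).
724 ÷ 7 = 103 full weeks with remainder 3, so 103 more Tuesdays after the first → 104.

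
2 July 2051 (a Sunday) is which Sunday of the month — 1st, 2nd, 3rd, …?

1st

Day 2 falls in week ⌈2/7⌉ of the month.
Days 1–7 hold the 1st Sunday, 8–14 the 2nd, 15–21 the 3rd, 22–28 the 4th, 29–31 the 5th.
2 is in the range for the 1st.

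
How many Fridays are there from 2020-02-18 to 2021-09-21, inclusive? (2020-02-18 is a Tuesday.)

2020-02-18 is a Tuesday; the first Friday on or after it is 2020-02-21 (3 days later).
From 2020-02-21 to 2021-09-21: 314 + 264 = 578 days (rest of 2020, to 2021-09-21 in 2021).
578 ÷ 7 = 82 full weeks with remainder 4, so 82 more Fridays after the first → 83.

83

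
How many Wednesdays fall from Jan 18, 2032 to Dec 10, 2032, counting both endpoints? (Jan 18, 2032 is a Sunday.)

Jan 18, 2032 is a Sunday; the first Wednesday on or after it is Jan 21, 2032 (3 days later).
From Jan 21, 2032 to Dec 10, 2032: 10 + 29 + 31 + 30 + 31 + 30 + 31 + 31 + 30 + 31 + 30 + 10 = 324 days (rest of Jan, Feb, Mar, Apr, May, Jun, Jul, Aug, Sep, Oct, Nov, Dec).
324 ÷ 7 = 46 full weeks with remainder 2, so 46 more Wednesdays after the first → 47.

47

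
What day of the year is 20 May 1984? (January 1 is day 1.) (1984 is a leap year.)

Days in months before May: 31 + 29 + 31 + 30 = 121.
Plus 20 days into May → day 141.

141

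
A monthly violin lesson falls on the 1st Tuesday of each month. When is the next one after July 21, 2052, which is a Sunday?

July 2052 starts on a Monday, so its 1st Tuesday is July 2, 2052 (1 day in).
That is not after July 21, 2052, so look at August 2052.
August 2052 starts on a Thursday, so its 1st Tuesday is August 6, 2052 (5 days in).

August 6, 2052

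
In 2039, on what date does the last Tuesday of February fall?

February 2039 begins on a Tuesday, so the first Tuesday is February 1.
February 2039 has 28 days. Adding weeks: 1, 8, 15, 22 — the last one ≤ 28 is the 22nd.

February 22, 2039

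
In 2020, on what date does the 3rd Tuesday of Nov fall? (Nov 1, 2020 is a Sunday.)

Nov 17, 2020

Nov 2020 begins on a Sunday, so the first Tuesday is Nov 3 (2 days later).
The 3rd Tuesday is 2 weeks later: 3 + 14 = 17.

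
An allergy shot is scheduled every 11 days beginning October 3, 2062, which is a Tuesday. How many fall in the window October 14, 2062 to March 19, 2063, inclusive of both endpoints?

15

Occurrences land 11·i days after October 3, 2062 for i = 0, 1, 2, …
October 14, 2062 is 11 days after the start; 11 ÷ 11 = 1 remainder 0. First occurrence in the window: #2 on October 14, 2062 (1×11 = 11 days in).
March 19, 2063 is 167 days after the start; 167 ÷ 11 = 15 remainder 2. Last occurrence in the window: #16 on March 17, 2063.
Occurrences #2 through #16: 15 in total.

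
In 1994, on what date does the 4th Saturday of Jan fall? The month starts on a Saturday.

Jan 22, 1994

Jan 1994 begins on a Saturday, so the first Saturday is Jan 1.
The 4th Saturday is 3 weeks later: 1 + 21 = 22.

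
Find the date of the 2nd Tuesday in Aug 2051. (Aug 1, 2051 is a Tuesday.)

Aug 2051 begins on a Tuesday, so the first Tuesday is Aug 1.
The 2nd Tuesday is 1 weeks later: 1 + 7 = 8.

Aug 8, 2051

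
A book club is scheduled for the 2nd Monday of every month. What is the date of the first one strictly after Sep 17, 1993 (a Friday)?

Oct 11, 1993

Sep 1993 starts on a Wednesday; its first Monday is the 6th, so the 2nd Monday is the 13th — Sep 13, 1993.
That is not after Sep 17, 1993, so look at Oct 1993.
Oct 1993 starts on a Friday; its first Monday is the 4th, so the 2nd Monday is the 11th — Oct 11, 1993.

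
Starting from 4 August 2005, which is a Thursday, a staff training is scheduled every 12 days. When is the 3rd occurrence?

The 3rd occurrence is 2 intervals after the first: 2 × 12 = 24 days after 4 August 2005.
24 days later is 28 August 2005.

28 August 2005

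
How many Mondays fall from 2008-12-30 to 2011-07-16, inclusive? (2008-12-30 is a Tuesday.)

132

2008-12-30 is a Tuesday; the first Monday on or after it is 2009-01-05 (6 days later).
From 2009-01-05 to 2011-07-16: 360 + 365 + 197 = 922 days (rest of 2009, 2010, to 2011-07-16 in 2011).
922 ÷ 7 = 131 full weeks with remainder 5, so 131 more Mondays after the first → 132.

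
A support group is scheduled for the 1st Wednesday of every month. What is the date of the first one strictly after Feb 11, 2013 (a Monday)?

Feb 2013 starts on a Friday, so its 1st Wednesday is Feb 6, 2013 (5 days in).
That is not after Feb 11, 2013, so look at Mar 2013.
Mar 2013 starts on a Friday, so its 1st Wednesday is Mar 6, 2013 (5 days in).

Mar 6, 2013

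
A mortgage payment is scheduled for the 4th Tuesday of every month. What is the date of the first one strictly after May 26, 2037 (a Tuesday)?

Jun 23, 2037

May 2037 starts on a Friday; its first Tuesday is the 5th, so the 4th Tuesday is the 26th — May 26, 2037.
That is not after May 26, 2037, so look at Jun 2037.
Jun 2037 starts on a Monday; its first Tuesday is the 2nd, so the 4th Tuesday is the 23rd — Jun 23, 2037.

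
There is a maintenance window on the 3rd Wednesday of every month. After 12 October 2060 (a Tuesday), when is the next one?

October 2060 starts on a Friday; its first Wednesday is the 6th, so the 3rd Wednesday is the 20th — 20 October 2060.
20 October 2060 is after 12 October 2060, so that is the next one.

20 October 2060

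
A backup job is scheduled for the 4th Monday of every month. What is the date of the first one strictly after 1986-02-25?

1986-03-24

February 1986 starts on a Saturday; its first Monday is the 3rd, so the 4th Monday is the 24th — 1986-02-24.
That is not after 1986-02-25, so look at March 1986.
March 1986 starts on a Saturday; its first Monday is the 3rd, so the 4th Monday is the 24th — 1986-03-24.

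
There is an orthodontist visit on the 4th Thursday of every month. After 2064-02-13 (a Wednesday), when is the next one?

February 2064 starts on a Friday; its first Thursday is the 7th, so the 4th Thursday is the 28th — 2064-02-28.
2064-02-28 is after 2064-02-13, so that is the next one.

2064-02-28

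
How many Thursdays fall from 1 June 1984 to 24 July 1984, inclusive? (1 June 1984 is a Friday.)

7

1 June 1984 is a Friday; the first Thursday on or after it is 7 June 1984 (6 days later).
From 7 June 1984 to 24 July 1984: 23 + 24 = 47 days (rest of June, July).
47 ÷ 7 = 6 full weeks with remainder 5, so 6 more Thursdays after the first → 7.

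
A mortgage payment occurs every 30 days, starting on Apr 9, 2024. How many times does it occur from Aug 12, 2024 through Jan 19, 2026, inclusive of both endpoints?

Occurrences land 30·i days after Apr 9, 2024 for i = 0, 1, 2, …
Aug 12, 2024 is 125 days after the start; 125 ÷ 30 = 4 remainder 5; since the remainder is 5, round up to i = 5. First occurrence in the window: #6 on Sep 6, 2024 (5×30 = 150 days in).
Jan 19, 2026 is 650 days after the start; 650 ÷ 30 = 21 remainder 20. Last occurrence in the window: #22 on Dec 30, 2025.
Occurrences #6 through #22: 17 in total.

17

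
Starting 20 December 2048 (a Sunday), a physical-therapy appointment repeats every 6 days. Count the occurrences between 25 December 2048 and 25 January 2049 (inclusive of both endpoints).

6

Occurrences land 6·i days after 20 December 2048 for i = 0, 1, 2, …
25 December 2048 is 5 days after the start; 5 ÷ 6 = 0 remainder 5; since the remainder is 5, round up to i = 1. First occurrence in the window: #2 on 26 December 2048 (1×6 = 6 days in).
25 January 2049 is 36 days after the start; 36 ÷ 6 = 6 remainder 0. Last occurrence in the window: #7 on 25 January 2049.
Occurrences #2 through #7: 6 in total.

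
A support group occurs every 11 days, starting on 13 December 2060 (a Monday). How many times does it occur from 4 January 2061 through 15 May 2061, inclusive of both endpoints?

12

Occurrences land 11·i days after 13 December 2060 for i = 0, 1, 2, …
4 January 2061 is 22 days after the start; 22 ÷ 11 = 2 remainder 0. First occurrence in the window: #3 on 4 January 2061 (2×11 = 22 days in).
15 May 2061 is 153 days after the start; 153 ÷ 11 = 13 remainder 10. Last occurrence in the window: #14 on 5 May 2061.
Occurrences #3 through #14: 12 in total.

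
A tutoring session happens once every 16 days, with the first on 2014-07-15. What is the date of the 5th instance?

2014-09-17

The 5th occurrence is 4 intervals after the first: 4 × 16 = 64 days after 2014-07-15.
July has 31 days — 16 days to the end of July leaves 48.
August has 31 days (17 left).
17 days into September → 2014-09-17.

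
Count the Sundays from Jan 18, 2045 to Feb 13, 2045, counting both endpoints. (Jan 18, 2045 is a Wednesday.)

4

Jan 18, 2045 is a Wednesday; the first Sunday on or after it is Jan 22, 2045 (4 days later).
From Jan 22, 2045 to Feb 13, 2045: 9 + 13 = 22 days (rest of Jan, Feb).
22 ÷ 7 = 3 full weeks with remainder 1, so 3 more Sundays after the first → 4.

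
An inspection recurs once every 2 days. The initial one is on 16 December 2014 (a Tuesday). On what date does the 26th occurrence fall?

The 26th occurrence is 25 intervals after the first: 25 × 2 = 50 days after 16 December 2014.
December has 31 days — 15 days to the end of December leaves 35.
January has 31 days (4 left).
4 days into February → 4 February 2015.

4 February 2015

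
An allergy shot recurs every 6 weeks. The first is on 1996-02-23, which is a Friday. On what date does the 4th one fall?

1996-06-28

The 4th occurrence is 3 intervals after the first: 3 × 42 = 126 days after 1996-02-23.
February has 29 days — 6 days to the end of February leaves 120.
March has 31 days (89 left).
April has 30 days (59 left).
May has 31 days (28 left).
28 days into June → 1996-06-28.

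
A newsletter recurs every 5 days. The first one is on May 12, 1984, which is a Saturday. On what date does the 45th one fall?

December 18, 1984

The 45th occurrence is 44 intervals after the first: 44 × 5 = 220 days after May 12, 1984.
May has 31 days — 19 days to the end of May leaves 201.
June has 30 days (171 left).
July has 31 days (140 left).
August has 31 days (109 left).
September has 30 days (79 left).
October has 31 days (48 left).
November has 30 days (18 left).
18 days into December → December 18, 1984.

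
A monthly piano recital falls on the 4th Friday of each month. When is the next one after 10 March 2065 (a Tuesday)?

March 2065 starts on a Sunday; its first Friday is the 6th, so the 4th Friday is the 27th — 27 March 2065.
27 March 2065 is after 10 March 2065, so that is the next one.

27 March 2065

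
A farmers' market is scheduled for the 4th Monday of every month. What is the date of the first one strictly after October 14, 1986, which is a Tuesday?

October 27, 1986

October 1986 starts on a Wednesday; its first Monday is the 6th, so the 4th Monday is the 27th — October 27, 1986.
October 27, 1986 is after October 14, 1986, so that is the next one.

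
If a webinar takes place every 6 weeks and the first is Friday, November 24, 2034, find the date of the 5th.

The 5th occurrence is 4 intervals after the first: 4 × 42 = 168 days after November 24, 2034.
November has 30 days — 6 days to the end of November leaves 162.
December has 31 days (131 left).
January has 31 days (100 left).
February has 28 days (72 left).
March has 31 days (41 left).
April has 30 days (11 left).
11 days into May → May 11, 2035.

May 11, 2035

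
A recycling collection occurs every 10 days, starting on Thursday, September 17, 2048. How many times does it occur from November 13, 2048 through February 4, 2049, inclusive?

9

Occurrences land 10·i days after September 17, 2048 for i = 0, 1, 2, …
November 13, 2048 is 57 days after the start; 57 ÷ 10 = 5 remainder 7; since the remainder is 7, round up to i = 6. First occurrence in the window: #7 on November 16, 2048 (6×10 = 60 days in).
February 4, 2049 is 140 days after the start; 140 ÷ 10 = 14 remainder 0. Last occurrence in the window: #15 on February 4, 2049.
Occurrences #7 through #15: 9 in total.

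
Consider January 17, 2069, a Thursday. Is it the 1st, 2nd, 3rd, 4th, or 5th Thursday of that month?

3rd

Day 17 falls in week ⌈17/7⌉ of the month.
Days 1–7 hold the 1st Thursday, 8–14 the 2nd, 15–21 the 3rd, 22–28 the 4th, 29–31 the 5th.
17 is in the range for the 3rd.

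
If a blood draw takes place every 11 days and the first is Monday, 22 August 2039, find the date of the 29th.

The 29th occurrence is 28 intervals after the first: 28 × 11 = 308 days after 22 August 2039.
August has 31 days — 9 days to the end of August leaves 299.
September has 30 days (269 left).
October has 31 days (238 left).
November has 30 days (208 left).
December has 31 days (177 left).
January has 31 days (146 left).
February has 29 days (117 left).
March has 31 days (86 left).
April has 30 days (56 left).
May has 31 days (25 left).
25 days into June → 25 June 2040.

25 June 2040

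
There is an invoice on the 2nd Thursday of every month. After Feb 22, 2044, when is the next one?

Feb 2044 starts on a Monday; its first Thursday is the 4th, so the 2nd Thursday is the 11th — Feb 11, 2044.
That is not after Feb 22, 2044, so look at Mar 2044.
Mar 2044 starts on a Tuesday; its first Thursday is the 3rd, so the 2nd Thursday is the 10th — Mar 10, 2044.

Mar 10, 2044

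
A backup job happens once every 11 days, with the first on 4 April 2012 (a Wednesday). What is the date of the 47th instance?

23 August 2013

The 47th occurrence is 46 intervals after the first: 46 × 11 = 506 days after 4 April 2012.
April has 30 days — 26 days to the end of April leaves 480.
From end of April to end of 2012 is 245 days (235 left).
January has 31 days (204 left).
February has 28 days (176 left).
March has 31 days (145 left).
April has 30 days (115 left).
May has 31 days (84 left).
June has 30 days (54 left).
July has 31 days (23 left).
23 days into August → 23 August 2013.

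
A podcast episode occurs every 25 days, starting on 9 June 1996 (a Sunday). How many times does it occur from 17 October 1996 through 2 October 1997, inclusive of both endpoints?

14

Occurrences land 25·i days after 9 June 1996 for i = 0, 1, 2, …
17 October 1996 is 130 days after the start; 130 ÷ 25 = 5 remainder 5; since the remainder is 5, round up to i = 6. First occurrence in the window: #7 on 6 November 1996 (6×25 = 150 days in).
2 October 1997 is 480 days after the start; 480 ÷ 25 = 19 remainder 5. Last occurrence in the window: #20 on 27 September 1997.
Occurrences #7 through #20: 14 in total.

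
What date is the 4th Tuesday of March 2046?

2046-03-27

The first Tuesday of March 2046 is March 6.
The 4th Tuesday is 3 weeks later: 6 + 21 = 27.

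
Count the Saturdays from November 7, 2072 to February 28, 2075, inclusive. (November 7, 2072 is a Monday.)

November 7, 2072 is a Monday; the first Saturday on or after it is November 12, 2072 (5 days later).
From November 12, 2072 to February 28, 2075: 49 + 365 + 365 + 59 = 838 days (rest of 2072, 2073, 2074, to February 28, 2075 in 2075).
838 ÷ 7 = 119 full weeks with remainder 5, so 119 more Saturdays after the first → 120.

120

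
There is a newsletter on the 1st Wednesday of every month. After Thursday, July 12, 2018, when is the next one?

August 1, 2018

July 2018 starts on a Sunday, so its 1st Wednesday is July 4, 2018 (3 days in).
That is not after July 12, 2018, so look at August 2018.
August 2018 starts on a Wednesday, so its 1st Wednesday is August 1, 2018.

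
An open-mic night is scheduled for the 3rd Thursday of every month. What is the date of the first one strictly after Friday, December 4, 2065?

December 2065 starts on a Tuesday; its first Thursday is the 3rd, so the 3rd Thursday is the 17th — December 17, 2065.
December 17, 2065 is after December 4, 2065, so that is the next one.

December 17, 2065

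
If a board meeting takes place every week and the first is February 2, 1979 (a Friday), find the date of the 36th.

The 36th occurrence is 35 intervals after the first: 35 × 7 = 245 days after February 2, 1979.
February has 28 days — 26 days to the end of February leaves 219.
March has 31 days (188 left).
April has 30 days (158 left).
May has 31 days (127 left).
June has 30 days (97 left).
July has 31 days (66 left).
August has 31 days (35 left).
September has 30 days (5 left).
5 days into October → October 5, 1979.

October 5, 1979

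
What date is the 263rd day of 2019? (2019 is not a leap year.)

20 September 2019

January has 31 days (263 − 31 = 232 remain).
February has 28 days (232 − 28 = 204 remain).
March has 31 days (204 − 31 = 173 remain).
April has 30 days (173 − 30 = 143 remain).
May has 31 days (143 − 31 = 112 remain).
June has 30 days (112 − 30 = 82 remain).
July has 31 days (82 − 31 = 51 remain).
August has 31 days (51 − 31 = 20 remain).
20 into September → September 20.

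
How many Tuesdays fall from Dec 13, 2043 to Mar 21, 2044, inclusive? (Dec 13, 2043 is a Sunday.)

14

Dec 13, 2043 is a Sunday; the first Tuesday on or after it is Dec 15, 2043 (2 days later).
From Dec 15, 2043 to Mar 21, 2044: 16 + 31 + 29 + 21 = 97 days (rest of Dec, Jan, Feb, Mar).
97 ÷ 7 = 13 full weeks with remainder 6, so 13 more Tuesdays after the first → 14.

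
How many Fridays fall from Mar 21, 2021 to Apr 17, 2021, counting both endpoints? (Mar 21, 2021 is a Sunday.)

Mar 21, 2021 is a Sunday; the first Friday on or after it is Mar 26, 2021 (5 days later).
From Mar 26, 2021 to Apr 17, 2021: 5 + 17 = 22 days (rest of Mar, Apr).
22 ÷ 7 = 3 full weeks with remainder 1, so 3 more Fridays after the first → 4.

4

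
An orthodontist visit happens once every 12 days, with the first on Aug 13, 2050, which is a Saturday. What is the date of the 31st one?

Aug 8, 2051

The 31st occurrence is 30 intervals after the first: 30 × 12 = 360 days after Aug 13, 2050.
Aug has 31 days — 18 days to the end of Aug leaves 342.
Sep has 30 days (312 left).
Oct has 31 days (281 left).
Nov has 30 days (251 left).
Dec has 31 days (220 left).
Jan has 31 days (189 left).
Feb has 28 days (161 left).
Mar has 31 days (130 left).
Apr has 30 days (100 left).
May has 31 days (69 left).
Jun has 30 days (39 left).
Jul has 31 days (8 left).
8 days into Aug → Aug 8, 2051.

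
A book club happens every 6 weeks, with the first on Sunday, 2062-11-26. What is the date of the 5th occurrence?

2063-05-13

The 5th occurrence is 4 intervals after the first: 4 × 42 = 168 days after 2062-11-26.
November has 30 days — 4 days to the end of November leaves 164.
December has 31 days (133 left).
January has 31 days (102 left).
February has 28 days (74 left).
March has 31 days (43 left).
April has 30 days (13 left).
13 days into May → 2063-05-13.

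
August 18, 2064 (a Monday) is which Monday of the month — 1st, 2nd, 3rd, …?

Day 18 falls in week ⌈18/7⌉ of the month.
Days 1–7 hold the 1st Monday, 8–14 the 2nd, 15–21 the 3rd, 22–28 the 4th, 29–31 the 5th.
18 is in the range for the 3rd.

3rd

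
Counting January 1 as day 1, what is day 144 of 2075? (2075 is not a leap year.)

24 May 2075

January has 31 days (144 − 31 = 113 remain).
February has 28 days (113 − 28 = 85 remain).
March has 31 days (85 − 31 = 54 remain).
April has 30 days (54 − 30 = 24 remain).
24 into May → May 24.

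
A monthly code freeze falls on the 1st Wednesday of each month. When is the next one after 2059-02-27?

February 2059 starts on a Saturday, so its 1st Wednesday is 2059-02-05 (4 days in).
That is not after 2059-02-27, so look at March 2059.
March 2059 starts on a Saturday, so its 1st Wednesday is 2059-03-05 (4 days in).

2059-03-05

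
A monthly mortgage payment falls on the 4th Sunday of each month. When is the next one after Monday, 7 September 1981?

27 September 1981

September 1981 starts on a Tuesday; its first Sunday is the 6th, so the 4th Sunday is the 27th — 27 September 1981.
27 September 1981 is after 7 September 1981, so that is the next one.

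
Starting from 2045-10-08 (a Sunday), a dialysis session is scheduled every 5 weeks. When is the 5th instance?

2046-02-25

The 5th occurrence is 4 intervals after the first: 4 × 35 = 140 days after 2045-10-08.
October has 31 days — 23 days to the end of October leaves 117.
November has 30 days (87 left).
December has 31 days (56 left).
January has 31 days (25 left).
25 days into February → 2046-02-25.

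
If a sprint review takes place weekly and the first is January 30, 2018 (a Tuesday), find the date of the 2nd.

February 6, 2018

The 2nd occurrence is 1 interval after the first: 1 × 7 = 7 days after January 30, 2018.
January has 31 days — 1 day to the end of January leaves 6.
6 days into February → February 6, 2018.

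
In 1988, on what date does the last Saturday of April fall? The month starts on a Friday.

April 1988 begins on a Friday, so the first Saturday is April 2 (1 day later).
April 1988 has 30 days. Adding weeks: 2, 9, 16, 23, 30 — the last one ≤ 30 is the 30th.

30 April 1988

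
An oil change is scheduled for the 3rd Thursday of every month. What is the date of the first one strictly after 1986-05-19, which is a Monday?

1986-06-19

May 1986 starts on a Thursday; its first Thursday is the 1st, so the 3rd Thursday is the 15th — 1986-05-15.
That is not after 1986-05-19, so look at June 1986.
June 1986 starts on a Sunday; its first Thursday is the 5th, so the 3rd Thursday is the 19th — 1986-06-19.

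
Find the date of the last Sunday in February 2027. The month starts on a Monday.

February 2027 begins on a Monday, so the first Sunday is February 7 (6 days later).
February 2027 has 28 days. Adding weeks: 7, 14, 21, 28 — the last one ≤ 28 is the 28th.

28 February 2027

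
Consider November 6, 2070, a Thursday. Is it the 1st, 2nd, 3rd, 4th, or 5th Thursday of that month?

1st

Day 6 falls in week ⌈6/7⌉ of the month.
Days 1–7 hold the 1st Thursday, 8–14 the 2nd, 15–21 the 3rd, 22–28 the 4th, 29–31 the 5th.
6 is in the range for the 1st.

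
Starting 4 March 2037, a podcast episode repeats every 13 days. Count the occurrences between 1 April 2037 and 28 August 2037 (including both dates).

11

Occurrences land 13·i days after 4 March 2037 for i = 0, 1, 2, …
1 April 2037 is 28 days after the start; 28 ÷ 13 = 2 remainder 2; since the remainder is 2, round up to i = 3. First occurrence in the window: #4 on 12 April 2037 (3×13 = 39 days in).
28 August 2037 is 177 days after the start; 177 ÷ 13 = 13 remainder 8. Last occurrence in the window: #14 on 20 August 2037.
Occurrences #4 through #14: 11 in total.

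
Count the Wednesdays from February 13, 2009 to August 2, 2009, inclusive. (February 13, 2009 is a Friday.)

February 13, 2009 is a Friday; the first Wednesday on or after it is February 18, 2009 (5 days later).
From February 18, 2009 to August 2, 2009: 10 + 31 + 30 + 31 + 30 + 31 + 2 = 165 days (rest of February, March, April, May, June, July, August).
165 ÷ 7 = 23 full weeks with remainder 4, so 23 more Wednesdays after the first → 24.

24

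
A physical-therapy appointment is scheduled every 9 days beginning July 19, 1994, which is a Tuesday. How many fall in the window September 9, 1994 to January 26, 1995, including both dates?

Occurrences land 9·i days after July 19, 1994 for i = 0, 1, 2, …
September 9, 1994 is 52 days after the start; 52 ÷ 9 = 5 remainder 7; since the remainder is 7, round up to i = 6. First occurrence in the window: #7 on September 11, 1994 (6×9 = 54 days in).
January 26, 1995 is 191 days after the start; 191 ÷ 9 = 21 remainder 2. Last occurrence in the window: #22 on January 24, 1995.
Occurrences #7 through #22: 16 in total.

16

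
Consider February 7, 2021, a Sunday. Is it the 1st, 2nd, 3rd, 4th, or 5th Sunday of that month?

1st

Day 7 falls in week ⌈7/7⌉ of the month.
Days 1–7 hold the 1st Sunday, 8–14 the 2nd, 15–21 the 3rd, 22–28 the 4th, 29–31 the 5th.
7 is in the range for the 1st.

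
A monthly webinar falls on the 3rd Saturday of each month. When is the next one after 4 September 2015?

19 September 2015

September 2015 starts on a Tuesday; its first Saturday is the 5th, so the 3rd Saturday is the 19th — 19 September 2015.
19 September 2015 is after 4 September 2015, so that is the next one.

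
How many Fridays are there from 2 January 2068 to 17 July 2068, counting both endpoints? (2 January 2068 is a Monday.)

28

2 January 2068 is a Monday; the first Friday on or after it is 6 January 2068 (4 days later).
From 6 January 2068 to 17 July 2068: 25 + 29 + 31 + 30 + 31 + 30 + 17 = 193 days (rest of January, February, March, April, May, June, July).
193 ÷ 7 = 27 full weeks with remainder 4, so 27 more Fridays after the first → 28.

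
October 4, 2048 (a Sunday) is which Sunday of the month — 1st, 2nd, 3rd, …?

1st

Day 4 falls in week ⌈4/7⌉ of the month.
Days 1–7 hold the 1st Sunday, 8–14 the 2nd, 15–21 the 3rd, 22–28 the 4th, 29–31 the 5th.
4 is in the range for the 1st.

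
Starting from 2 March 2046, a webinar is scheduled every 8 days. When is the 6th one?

11 April 2046

The 6th occurrence is 5 intervals after the first: 5 × 8 = 40 days after 2 March 2046.
March has 31 days — 29 days to the end of March leaves 11.
11 days into April → 11 April 2046.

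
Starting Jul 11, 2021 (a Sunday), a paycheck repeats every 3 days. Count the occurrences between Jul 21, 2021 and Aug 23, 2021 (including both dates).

Occurrences land 3·i days after Jul 11, 2021 for i = 0, 1, 2, …
Jul 21, 2021 is 10 days after the start; 10 ÷ 3 = 3 remainder 1; since the remainder is 1, round up to i = 4. First occurrence in the window: #5 on Jul 23, 2021 (4×3 = 12 days in).
Aug 23, 2021 is 43 days after the start; 43 ÷ 3 = 14 remainder 1. Last occurrence in the window: #15 on Aug 22, 2021.
Occurrences #5 through #15: 11 in total.

11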